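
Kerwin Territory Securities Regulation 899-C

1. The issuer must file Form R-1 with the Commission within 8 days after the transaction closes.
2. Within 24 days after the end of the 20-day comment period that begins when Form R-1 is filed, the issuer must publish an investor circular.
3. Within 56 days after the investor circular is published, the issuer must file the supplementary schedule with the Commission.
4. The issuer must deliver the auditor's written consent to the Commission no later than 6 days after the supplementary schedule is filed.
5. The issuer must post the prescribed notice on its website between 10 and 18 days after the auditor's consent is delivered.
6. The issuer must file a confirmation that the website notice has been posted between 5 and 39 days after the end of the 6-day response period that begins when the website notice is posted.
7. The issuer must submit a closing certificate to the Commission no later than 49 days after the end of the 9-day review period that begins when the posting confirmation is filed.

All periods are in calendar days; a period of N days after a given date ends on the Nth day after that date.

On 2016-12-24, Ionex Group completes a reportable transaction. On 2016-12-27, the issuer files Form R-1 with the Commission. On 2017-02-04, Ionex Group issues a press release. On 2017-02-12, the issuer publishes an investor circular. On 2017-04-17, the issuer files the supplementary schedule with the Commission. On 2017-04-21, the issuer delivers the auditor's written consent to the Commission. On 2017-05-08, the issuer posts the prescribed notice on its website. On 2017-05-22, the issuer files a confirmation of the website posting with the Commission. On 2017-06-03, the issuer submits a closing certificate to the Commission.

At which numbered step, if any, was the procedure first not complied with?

Step 2

(1) due by 2016-12-24 + 8 days = 2017-01-01; completed 2016-12-27, before the deadline.
(2) due by 2017-01-16 + 24 days = 2017-02-09; done 2017-02-12 — 3 days late.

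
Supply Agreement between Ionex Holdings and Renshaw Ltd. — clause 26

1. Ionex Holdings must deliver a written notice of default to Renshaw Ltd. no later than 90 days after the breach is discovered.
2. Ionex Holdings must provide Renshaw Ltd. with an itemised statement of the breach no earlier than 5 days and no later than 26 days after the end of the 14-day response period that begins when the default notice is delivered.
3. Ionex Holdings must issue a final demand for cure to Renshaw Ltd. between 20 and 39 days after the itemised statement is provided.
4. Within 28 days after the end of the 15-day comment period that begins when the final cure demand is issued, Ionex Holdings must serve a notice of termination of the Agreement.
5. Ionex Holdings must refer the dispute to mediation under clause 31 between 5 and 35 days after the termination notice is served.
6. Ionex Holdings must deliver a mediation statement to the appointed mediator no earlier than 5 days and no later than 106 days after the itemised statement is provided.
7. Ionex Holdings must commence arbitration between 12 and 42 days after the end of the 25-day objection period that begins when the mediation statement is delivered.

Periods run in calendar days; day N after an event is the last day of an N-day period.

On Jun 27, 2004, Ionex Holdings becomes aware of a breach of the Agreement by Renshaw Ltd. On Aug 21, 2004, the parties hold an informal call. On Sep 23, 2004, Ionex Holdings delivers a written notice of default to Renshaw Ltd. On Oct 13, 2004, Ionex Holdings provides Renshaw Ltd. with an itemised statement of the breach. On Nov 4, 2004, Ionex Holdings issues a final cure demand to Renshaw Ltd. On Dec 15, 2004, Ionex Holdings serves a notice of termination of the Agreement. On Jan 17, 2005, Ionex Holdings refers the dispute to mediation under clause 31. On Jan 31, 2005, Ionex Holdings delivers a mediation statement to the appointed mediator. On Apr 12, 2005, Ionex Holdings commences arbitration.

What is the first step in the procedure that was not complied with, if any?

Step 1 — counting 90 days from Jun 27, 2004 (when the breach is discovered) gives a deadline of Sep 25, 2004; done Sep 23, 2004 — timely.
Step 2 — 5 and 26 days from Oct 7, 2004 (end of the 14-day response period, which began when the default notice is delivered on Sep 23, 2004) are Oct 12, 2004 and Nov 2, 2004 respectively; Oct 13, 2004 falls inside that range.
Step 3 — 20 and 39 days from Oct 13, 2004 (when the itemised statement is provided) are Nov 2, 2004 and Nov 21, 2004 respectively; done Nov 4, 2004, which is between those dates.
Step 4 — counting 28 days from Nov 19, 2004 (end of the 15-day comment period, which began when the final cure demand is issued on Nov 4, 2004) gives a deadline of Dec 17, 2004; Dec 15, 2004 is within that limit.
Step 5 — 5 and 35 days from Dec 15, 2004 (when the termination notice is served) are Dec 20, 2004 and Jan 19, 2005 respectively; Jan 17, 2005 falls inside that range.
Step 6 — 5 and 106 days from Oct 13, 2004 (when the itemised statement is provided) are Oct 18, 2004 and Jan 27, 2005 respectively; done Jan 31, 2005 — 4 days after the window closed.

Step 6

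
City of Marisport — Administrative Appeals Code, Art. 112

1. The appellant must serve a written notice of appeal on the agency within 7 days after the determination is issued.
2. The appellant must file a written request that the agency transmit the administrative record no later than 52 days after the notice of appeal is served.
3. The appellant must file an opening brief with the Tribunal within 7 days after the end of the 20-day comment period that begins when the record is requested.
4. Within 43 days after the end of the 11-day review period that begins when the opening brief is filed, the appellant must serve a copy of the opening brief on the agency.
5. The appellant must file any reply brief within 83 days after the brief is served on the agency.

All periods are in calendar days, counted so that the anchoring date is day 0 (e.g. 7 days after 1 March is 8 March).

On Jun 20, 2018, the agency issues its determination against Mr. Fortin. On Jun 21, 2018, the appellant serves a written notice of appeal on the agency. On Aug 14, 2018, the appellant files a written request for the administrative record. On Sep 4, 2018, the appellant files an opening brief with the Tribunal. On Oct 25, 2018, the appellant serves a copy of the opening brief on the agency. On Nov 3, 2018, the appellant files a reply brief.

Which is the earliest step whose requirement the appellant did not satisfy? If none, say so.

Step 2

(1) due by Jun 20, 2018 + 7 days = Jun 27, 2018; done Jun 21, 2018 — timely.
(2) due by Jun 21, 2018 + 52 days = Aug 12, 2018; done Aug 14, 2018 — 2 days late.
The analysis stops there.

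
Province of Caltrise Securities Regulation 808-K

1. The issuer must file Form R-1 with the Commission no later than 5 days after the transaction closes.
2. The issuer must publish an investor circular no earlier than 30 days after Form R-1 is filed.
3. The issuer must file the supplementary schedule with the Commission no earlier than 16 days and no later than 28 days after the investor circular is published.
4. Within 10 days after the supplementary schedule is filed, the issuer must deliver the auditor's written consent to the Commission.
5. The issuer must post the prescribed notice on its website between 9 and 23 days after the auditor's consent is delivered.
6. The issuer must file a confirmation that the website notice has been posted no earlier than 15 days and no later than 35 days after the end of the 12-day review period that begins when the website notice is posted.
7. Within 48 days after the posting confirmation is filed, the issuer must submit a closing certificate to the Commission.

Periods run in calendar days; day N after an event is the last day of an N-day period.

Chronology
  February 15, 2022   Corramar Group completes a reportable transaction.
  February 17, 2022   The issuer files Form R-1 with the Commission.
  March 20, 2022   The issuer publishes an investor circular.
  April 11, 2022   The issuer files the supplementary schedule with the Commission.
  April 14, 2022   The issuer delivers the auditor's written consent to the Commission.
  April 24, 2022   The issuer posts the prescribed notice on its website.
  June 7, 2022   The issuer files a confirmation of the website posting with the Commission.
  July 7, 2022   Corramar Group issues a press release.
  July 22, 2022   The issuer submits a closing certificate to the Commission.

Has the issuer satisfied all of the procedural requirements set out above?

Yes

(1) due by February 15, 2022 + 5 days = February 20, 2022; February 17, 2022 is within that limit.
(2) permitted from February 17, 2022 + 30 days = March 19, 2022 onward; March 20, 2022 is on or after that date.
(3) the permitted window runs from March 20, 2022 + 16 = April 5, 2022 to March 20, 2022 + 28 = April 17, 2022; April 11, 2022 falls inside that range.
(4) due by April 11, 2022 + 10 days = April 21, 2022; April 14, 2022 is within that limit.
(5) the permitted window runs from April 14, 2022 + 9 = April 23, 2022 to April 14, 2022 + 23 = May 7, 2022; done April 24, 2022, which is between those dates.
(6) the permitted window runs from May 6, 2022 + 15 = May 21, 2022 to May 6, 2022 + 35 = June 10, 2022; June 7, 2022 falls inside that range.
(7) due by June 7, 2022 + 48 days = July 25, 2022; completed July 22, 2022, before the deadline.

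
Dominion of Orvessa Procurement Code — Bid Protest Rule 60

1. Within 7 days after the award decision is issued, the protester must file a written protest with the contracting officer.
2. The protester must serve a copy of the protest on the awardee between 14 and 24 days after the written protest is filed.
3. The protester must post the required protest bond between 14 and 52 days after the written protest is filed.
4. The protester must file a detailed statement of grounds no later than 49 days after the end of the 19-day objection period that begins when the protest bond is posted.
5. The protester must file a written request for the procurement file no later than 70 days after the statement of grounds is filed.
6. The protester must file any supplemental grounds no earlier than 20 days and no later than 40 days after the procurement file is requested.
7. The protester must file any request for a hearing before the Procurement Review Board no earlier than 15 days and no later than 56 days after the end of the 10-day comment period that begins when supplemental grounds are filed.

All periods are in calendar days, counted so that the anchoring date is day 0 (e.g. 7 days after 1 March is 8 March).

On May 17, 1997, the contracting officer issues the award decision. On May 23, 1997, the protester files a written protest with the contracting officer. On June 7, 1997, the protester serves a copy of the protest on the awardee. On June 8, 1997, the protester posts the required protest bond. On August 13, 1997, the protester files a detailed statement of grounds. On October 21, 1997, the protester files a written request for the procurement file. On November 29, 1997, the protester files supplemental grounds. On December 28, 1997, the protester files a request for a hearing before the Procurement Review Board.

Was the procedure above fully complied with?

Yes

Step 1: 7 days after May 17, 1997 (when the award decision is issued) is May 24, 1997; May 23, 1997 is within that limit.
Step 2: the window is 14–24 days after May 23, 1997 (when the written protest is filed), so June 6, 1997 through June 16, 1997; done June 7, 1997 — within the window.
Step 3: the window is 14–52 days after May 23, 1997 (when the written protest is filed), so June 6, 1997 through July 14, 1997; June 8, 1997 falls inside that range.
Step 4: 49 days after June 27, 1997 (end of the 19-day objection period, which began when the protest bond is posted on June 8, 1997) is August 15, 1997; completed August 13, 1997, before the deadline.
Step 5: 70 days after August 13, 1997 (when the statement of grounds is filed) is October 22, 1997; completed October 21, 1997, before the deadline.
Step 6: the window is 20–40 days after October 21, 1997 (when the procurement file is requested), so November 10, 1997 through November 30, 1997; done November 29, 1997, which is between those dates.
Step 7: the window is 15–56 days after December 9, 1997 (end of the 10-day comment period, which began when supplemental grounds are filed on November 29, 1997), so December 24, 1997 through February 3, 1998; done December 28, 1997, which is between those dates.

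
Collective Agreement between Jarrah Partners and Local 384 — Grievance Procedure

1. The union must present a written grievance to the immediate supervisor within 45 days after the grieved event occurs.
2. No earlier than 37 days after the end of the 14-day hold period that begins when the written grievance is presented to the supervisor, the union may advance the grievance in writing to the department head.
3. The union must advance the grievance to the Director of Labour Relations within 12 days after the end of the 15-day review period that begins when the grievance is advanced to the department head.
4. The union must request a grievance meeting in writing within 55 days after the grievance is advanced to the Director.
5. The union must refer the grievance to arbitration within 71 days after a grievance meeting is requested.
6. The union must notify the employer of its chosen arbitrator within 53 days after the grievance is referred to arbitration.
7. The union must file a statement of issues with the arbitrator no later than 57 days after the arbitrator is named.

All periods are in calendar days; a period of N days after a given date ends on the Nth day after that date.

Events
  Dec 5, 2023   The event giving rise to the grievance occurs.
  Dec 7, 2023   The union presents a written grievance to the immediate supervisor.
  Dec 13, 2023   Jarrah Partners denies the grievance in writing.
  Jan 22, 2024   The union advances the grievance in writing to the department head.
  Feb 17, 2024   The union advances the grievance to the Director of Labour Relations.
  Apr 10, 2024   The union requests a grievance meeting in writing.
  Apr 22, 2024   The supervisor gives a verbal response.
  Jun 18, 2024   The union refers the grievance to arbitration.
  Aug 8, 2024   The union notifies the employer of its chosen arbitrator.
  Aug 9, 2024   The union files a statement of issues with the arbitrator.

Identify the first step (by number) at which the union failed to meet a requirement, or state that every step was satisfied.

Step 2

Step 1 — counting 45 days from Dec 5, 2023 (when the grieved event occurs) gives a deadline of Jan 19, 2024; done Dec 7, 2023 — timely.
Step 2 — must wait 37 days from Dec 21, 2023 (end of the 14-day hold period, which began when the written grievance is presented to the supervisor on Dec 7, 2023), so not before Jan 27, 2024; acted on Jan 22, 2024, 5 days prematurely.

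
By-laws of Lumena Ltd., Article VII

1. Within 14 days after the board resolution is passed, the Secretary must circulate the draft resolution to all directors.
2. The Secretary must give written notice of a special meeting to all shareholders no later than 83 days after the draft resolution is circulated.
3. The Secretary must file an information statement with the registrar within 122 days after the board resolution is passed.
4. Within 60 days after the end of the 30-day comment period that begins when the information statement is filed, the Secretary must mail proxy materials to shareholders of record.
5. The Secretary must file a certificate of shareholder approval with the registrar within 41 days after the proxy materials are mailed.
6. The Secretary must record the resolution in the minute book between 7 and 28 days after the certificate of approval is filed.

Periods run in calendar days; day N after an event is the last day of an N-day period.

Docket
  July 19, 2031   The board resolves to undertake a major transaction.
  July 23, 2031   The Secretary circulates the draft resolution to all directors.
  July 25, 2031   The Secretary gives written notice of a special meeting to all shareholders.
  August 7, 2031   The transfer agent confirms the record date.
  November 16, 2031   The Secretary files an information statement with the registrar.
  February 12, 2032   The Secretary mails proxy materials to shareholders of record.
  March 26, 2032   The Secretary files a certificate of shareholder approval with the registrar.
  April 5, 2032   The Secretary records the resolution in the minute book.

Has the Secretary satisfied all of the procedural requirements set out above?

Step 1: 14 days after July 19, 2031 (when the board resolution is passed) is August 2, 2031; July 23, 2031 is within that limit.
Step 2: 83 days after July 23, 2031 (when the draft resolution is circulated) is October 14, 2031; completed July 25, 2031, before the deadline.
Step 3: 122 days after July 19, 2031 (when the board resolution is passed) is November 18, 2031; done November 16, 2031 — timely.
Step 4: 60 days after December 16, 2031 (end of the 30-day comment period, which began when the information statement is filed on November 16, 2031) is February 14, 2032; completed February 12, 2032, before the deadline.
Step 5: 41 days after February 12, 2032 (when the proxy materials are mailed) is March 24, 2032; done March 26, 2032 — 2 days late.
The procedure was therefore not followed at step 5.

No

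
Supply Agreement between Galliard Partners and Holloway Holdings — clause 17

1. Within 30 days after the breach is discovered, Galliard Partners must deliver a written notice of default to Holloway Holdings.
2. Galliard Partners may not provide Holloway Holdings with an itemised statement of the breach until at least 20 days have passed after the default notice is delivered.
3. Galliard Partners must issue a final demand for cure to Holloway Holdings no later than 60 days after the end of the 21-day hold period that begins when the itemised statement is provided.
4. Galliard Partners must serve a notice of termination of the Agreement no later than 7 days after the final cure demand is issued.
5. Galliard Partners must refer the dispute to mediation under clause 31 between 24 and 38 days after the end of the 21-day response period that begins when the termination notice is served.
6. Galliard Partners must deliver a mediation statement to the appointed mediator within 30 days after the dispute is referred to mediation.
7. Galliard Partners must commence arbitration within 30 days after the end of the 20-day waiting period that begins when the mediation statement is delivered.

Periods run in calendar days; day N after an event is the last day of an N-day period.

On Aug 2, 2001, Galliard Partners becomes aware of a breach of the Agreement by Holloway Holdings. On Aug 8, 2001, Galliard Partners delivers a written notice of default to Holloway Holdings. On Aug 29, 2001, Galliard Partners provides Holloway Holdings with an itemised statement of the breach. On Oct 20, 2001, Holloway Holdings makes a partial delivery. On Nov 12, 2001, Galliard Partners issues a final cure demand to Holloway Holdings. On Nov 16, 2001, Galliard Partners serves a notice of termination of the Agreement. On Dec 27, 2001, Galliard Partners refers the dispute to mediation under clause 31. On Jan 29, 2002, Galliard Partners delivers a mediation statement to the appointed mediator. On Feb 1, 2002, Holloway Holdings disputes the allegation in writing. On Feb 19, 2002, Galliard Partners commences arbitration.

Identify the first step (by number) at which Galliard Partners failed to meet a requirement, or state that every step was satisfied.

Step 1 — counting 30 days from Aug 2, 2001 (when the breach is discovered) gives a deadline of Sep 1, 2001; completed Aug 8, 2001, before the deadline.
Step 2 — must wait 20 days from Aug 8, 2001 (when the default notice is delivered), so not before Aug 28, 2001; done Aug 29, 2001 — permitted.
Step 3 — counting 60 days from Sep 19, 2001 (end of the 21-day hold period, which began when the itemised statement is provided on Aug 29, 2001) gives a deadline of Nov 18, 2001; Nov 12, 2001 is within that limit.
Step 4 — counting 7 days from Nov 12, 2001 (when the final cure demand is issued) gives a deadline of Nov 19, 2001; Nov 16, 2001 is within that limit.
Step 5 — 24 and 38 days from Dec 7, 2001 (end of the 21-day response period, which began when the termination notice is served on Nov 16, 2001) are Dec 31, 2001 and Jan 14, 2002 respectively; Dec 27, 2001 is 4 days too early.
The analysis stops there.

Step 5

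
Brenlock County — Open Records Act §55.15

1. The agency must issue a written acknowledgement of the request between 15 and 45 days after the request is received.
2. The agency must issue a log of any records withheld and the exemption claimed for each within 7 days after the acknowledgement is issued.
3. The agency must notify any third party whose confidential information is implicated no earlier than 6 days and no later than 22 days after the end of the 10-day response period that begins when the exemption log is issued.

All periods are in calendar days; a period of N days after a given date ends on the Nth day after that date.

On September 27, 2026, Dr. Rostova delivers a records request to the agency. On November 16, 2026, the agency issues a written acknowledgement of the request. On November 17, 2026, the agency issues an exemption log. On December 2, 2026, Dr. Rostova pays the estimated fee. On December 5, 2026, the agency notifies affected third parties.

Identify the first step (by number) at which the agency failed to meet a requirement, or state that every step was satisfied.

Step 1: the window is 15–45 days after September 27, 2026 (when the request is received), so October 12, 2026 through November 11, 2026; done November 16, 2026 — 5 days after the window closed.
That is the first point of non-compliance.

Step 1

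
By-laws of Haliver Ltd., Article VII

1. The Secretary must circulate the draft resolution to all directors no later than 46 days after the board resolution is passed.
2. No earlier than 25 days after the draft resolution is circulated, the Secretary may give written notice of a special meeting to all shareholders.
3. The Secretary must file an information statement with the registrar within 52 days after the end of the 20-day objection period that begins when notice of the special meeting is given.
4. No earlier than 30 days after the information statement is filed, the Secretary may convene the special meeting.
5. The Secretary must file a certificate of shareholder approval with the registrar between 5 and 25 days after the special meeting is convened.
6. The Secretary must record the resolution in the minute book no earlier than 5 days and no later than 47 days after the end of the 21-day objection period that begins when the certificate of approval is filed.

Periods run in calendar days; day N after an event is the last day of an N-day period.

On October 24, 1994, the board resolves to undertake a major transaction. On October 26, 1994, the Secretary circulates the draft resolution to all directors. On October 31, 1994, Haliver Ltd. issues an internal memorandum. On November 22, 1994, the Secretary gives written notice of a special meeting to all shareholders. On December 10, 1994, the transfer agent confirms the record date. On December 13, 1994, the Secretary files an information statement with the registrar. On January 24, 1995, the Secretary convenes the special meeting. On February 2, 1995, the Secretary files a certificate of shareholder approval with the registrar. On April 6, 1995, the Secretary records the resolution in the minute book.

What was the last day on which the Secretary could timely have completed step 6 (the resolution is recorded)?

The certificate of approval is filed on February 2, 1995; the 21-day objection period therefore ends February 23, 1995, and step 6 runs from that date. The window is 5–47 days after February 23, 1995; it closes on April 11, 1995.

April 11, 1995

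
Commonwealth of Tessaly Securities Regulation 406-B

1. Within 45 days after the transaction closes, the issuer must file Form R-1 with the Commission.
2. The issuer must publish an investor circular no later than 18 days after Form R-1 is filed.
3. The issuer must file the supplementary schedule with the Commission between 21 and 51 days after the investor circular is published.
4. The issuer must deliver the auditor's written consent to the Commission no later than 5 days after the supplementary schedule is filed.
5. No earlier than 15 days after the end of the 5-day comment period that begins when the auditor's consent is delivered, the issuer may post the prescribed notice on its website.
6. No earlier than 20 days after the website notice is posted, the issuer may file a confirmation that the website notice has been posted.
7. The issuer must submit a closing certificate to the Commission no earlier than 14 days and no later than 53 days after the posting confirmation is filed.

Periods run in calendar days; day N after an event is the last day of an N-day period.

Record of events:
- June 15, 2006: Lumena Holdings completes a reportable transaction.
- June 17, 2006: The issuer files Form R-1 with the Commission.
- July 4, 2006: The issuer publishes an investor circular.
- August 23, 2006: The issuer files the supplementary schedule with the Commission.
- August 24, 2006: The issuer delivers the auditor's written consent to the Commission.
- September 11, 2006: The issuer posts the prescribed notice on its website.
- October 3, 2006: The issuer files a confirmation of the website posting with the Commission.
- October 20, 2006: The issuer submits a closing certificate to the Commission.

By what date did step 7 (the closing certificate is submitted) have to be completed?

November 25, 2006

Step 7 runs from October 3, 2006, when the posting confirmation is filed. The window is 14–53 days after October 3, 2006; it closes on November 25, 2006.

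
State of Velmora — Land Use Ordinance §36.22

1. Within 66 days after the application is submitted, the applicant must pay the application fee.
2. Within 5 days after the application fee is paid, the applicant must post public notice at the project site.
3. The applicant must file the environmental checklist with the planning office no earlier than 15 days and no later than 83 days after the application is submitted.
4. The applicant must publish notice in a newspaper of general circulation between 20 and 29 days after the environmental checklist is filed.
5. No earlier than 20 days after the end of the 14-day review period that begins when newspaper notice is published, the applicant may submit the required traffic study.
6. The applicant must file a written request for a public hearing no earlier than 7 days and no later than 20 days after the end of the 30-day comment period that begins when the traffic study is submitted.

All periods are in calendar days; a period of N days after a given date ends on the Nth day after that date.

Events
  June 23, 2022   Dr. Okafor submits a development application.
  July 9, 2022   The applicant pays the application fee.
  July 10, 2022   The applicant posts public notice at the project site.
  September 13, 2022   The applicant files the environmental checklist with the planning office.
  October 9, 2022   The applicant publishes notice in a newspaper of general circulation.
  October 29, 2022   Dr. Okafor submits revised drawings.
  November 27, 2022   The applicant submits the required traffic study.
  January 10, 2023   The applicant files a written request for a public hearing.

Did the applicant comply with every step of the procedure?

Step 1 — counting 66 days from June 23, 2022 (when the application is submitted) gives a deadline of August 28, 2022; completed July 9, 2022, before the deadline.
Step 2 — counting 5 days from July 9, 2022 (when the application fee is paid) gives a deadline of July 14, 2022; completed July 10, 2022, before the deadline.
Step 3 — 15 and 83 days from June 23, 2022 (when the application is submitted) are July 8, 2022 and September 14, 2022 respectively; done September 13, 2022, which is between those dates.
Step 4 — 20 and 29 days from September 13, 2022 (when the environmental checklist is filed) are October 3, 2022 and October 12, 2022 respectively; October 9, 2022 falls inside that range.
Step 5 — must wait 20 days from October 23, 2022 (end of the 14-day review period, which began when newspaper notice is published on October 9, 2022), so not before November 12, 2022; November 27, 2022 is on or after that date.
Step 6 — 7 and 20 days from December 27, 2022 (end of the 30-day comment period, which began when the traffic study is submitted on November 27, 2022) are January 3, 2023 and January 16, 2023 respectively; January 10, 2023 falls inside that range.

Yes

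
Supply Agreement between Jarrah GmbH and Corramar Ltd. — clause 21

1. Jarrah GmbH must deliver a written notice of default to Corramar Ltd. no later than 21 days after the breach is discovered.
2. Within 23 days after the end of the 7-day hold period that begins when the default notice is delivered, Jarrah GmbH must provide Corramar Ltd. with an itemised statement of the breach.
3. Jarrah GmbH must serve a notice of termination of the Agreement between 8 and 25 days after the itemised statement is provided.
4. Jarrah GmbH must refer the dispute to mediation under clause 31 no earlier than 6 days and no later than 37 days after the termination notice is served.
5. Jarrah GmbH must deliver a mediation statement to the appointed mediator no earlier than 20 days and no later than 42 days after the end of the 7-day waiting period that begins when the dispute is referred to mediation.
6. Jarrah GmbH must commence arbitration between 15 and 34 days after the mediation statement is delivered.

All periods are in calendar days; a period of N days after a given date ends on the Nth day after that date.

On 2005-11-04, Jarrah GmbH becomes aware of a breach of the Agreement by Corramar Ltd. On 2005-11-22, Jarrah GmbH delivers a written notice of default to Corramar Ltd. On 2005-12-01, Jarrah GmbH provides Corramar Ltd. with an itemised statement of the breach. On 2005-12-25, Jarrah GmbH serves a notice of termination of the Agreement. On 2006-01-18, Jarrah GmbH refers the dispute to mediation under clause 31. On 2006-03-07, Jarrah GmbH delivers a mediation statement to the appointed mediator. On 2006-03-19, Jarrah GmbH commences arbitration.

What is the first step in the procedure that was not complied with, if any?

Step 6

Step 1: 21 days after 2005-11-04 (when the breach is discovered) is 2005-11-25; done 2005-11-22 — timely.
Step 2: 23 days after 2005-11-29 (end of the 7-day hold period, which began when the default notice is delivered on 2005-11-22) is 2005-12-22; 2005-12-01 is within that limit.
Step 3: the window is 8–25 days after 2005-12-01 (when the itemised statement is provided), so 2005-12-09 through 2005-12-26; done 2005-12-25 — within the window.
Step 4: the window is 6–37 days after 2005-12-25 (when the termination notice is served), so 2005-12-31 through 2006-01-31; done 2006-01-18 — within the window.
Step 5: the window is 20–42 days after 2006-01-25 (end of the 7-day waiting period, which began when the dispute is referred to mediation on 2006-01-18), so 2006-02-14 through 2006-03-08; done 2006-03-07 — within the window.
Step 6: the window is 15–34 days after 2006-03-07 (when the mediation statement is delivered), so 2006-03-22 through 2006-04-10; 2006-03-19 is 3 days too early.
The analysis stops there.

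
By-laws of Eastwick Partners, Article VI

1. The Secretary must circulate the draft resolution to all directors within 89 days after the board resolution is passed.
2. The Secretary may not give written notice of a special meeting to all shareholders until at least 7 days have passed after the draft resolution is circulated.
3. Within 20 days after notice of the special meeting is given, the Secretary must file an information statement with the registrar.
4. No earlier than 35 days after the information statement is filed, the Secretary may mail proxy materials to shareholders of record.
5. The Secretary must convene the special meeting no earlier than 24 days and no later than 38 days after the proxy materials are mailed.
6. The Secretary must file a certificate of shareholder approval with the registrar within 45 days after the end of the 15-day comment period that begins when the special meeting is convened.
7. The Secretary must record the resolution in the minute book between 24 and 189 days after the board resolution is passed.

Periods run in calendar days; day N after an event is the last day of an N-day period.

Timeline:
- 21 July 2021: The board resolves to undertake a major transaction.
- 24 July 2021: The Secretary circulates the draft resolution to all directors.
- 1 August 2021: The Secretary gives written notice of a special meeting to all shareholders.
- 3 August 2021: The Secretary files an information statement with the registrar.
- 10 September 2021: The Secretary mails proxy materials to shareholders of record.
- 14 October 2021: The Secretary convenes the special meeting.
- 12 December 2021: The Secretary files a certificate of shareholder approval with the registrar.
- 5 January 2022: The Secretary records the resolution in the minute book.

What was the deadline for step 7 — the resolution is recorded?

Step 7 runs from 21 July 2021, when the board resolution is passed. The window is 24–189 days after 21 July 2021; it closes on 26 January 2022.

26 January 2022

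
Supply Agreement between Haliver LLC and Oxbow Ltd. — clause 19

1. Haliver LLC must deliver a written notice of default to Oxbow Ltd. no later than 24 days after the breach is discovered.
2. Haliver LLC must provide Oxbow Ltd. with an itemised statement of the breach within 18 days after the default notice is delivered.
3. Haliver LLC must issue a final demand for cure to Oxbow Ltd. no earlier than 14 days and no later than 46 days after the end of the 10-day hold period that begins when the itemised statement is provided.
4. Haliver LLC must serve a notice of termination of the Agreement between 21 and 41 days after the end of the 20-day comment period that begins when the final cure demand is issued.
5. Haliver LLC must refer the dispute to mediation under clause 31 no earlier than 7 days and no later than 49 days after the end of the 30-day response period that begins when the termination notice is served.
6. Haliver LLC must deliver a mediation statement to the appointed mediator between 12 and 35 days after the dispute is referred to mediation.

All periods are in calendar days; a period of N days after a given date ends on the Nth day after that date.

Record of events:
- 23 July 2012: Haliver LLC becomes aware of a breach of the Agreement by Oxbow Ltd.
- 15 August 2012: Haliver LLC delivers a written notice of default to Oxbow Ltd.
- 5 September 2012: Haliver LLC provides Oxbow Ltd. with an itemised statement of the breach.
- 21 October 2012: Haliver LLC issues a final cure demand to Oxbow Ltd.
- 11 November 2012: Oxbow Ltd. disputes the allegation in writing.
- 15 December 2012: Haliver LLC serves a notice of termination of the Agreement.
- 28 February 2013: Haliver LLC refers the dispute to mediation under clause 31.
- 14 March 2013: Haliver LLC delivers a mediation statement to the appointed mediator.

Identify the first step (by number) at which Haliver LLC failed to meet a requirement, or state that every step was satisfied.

Step 2

Step 1 — counting 24 days from 23 July 2012 (when the breach is discovered) gives a deadline of 16 August 2012; done 15 August 2012 — timely.
Step 2 — counting 18 days from 15 August 2012 (when the default notice is delivered) gives a deadline of 2 September 2012; not done until 5 September 2012, 3 days after the deadline.
The procedure was therefore not followed at step 2.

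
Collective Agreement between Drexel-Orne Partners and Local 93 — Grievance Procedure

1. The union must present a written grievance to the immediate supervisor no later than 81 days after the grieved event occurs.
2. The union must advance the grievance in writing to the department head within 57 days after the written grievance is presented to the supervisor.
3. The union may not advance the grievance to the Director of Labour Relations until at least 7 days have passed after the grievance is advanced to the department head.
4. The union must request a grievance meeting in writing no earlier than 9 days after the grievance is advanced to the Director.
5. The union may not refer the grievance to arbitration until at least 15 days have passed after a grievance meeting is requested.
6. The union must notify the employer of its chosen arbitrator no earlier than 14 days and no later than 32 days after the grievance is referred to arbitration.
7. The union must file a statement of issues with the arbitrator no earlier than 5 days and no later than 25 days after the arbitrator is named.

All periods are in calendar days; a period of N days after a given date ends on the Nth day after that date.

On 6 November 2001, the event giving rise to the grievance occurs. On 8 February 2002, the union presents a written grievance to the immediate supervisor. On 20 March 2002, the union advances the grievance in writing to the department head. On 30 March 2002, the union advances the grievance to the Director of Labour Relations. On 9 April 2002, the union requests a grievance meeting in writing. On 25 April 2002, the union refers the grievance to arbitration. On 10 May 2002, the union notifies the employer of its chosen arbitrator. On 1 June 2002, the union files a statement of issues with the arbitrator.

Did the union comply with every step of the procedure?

(1) due by 6 November 2001 + 81 days = 26 January 2002; done 8 February 2002 — 13 days late.

No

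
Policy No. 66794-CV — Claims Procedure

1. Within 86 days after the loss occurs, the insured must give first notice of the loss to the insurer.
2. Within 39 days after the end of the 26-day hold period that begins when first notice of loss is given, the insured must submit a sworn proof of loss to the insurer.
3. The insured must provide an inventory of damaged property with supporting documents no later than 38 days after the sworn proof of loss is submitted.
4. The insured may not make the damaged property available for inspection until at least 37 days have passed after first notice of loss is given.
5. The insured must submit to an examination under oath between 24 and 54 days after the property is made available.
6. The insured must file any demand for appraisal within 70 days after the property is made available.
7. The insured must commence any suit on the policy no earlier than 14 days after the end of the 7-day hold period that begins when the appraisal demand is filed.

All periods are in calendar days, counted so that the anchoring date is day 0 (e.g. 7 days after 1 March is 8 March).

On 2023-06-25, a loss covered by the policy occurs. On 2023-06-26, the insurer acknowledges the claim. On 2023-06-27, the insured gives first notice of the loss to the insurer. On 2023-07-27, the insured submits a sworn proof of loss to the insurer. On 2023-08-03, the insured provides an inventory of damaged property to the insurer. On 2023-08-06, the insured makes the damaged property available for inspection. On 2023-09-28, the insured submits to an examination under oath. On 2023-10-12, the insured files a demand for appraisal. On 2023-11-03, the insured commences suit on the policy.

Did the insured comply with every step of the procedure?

Step 1: 86 days after 2023-06-25 (when the loss occurs) is 2023-09-19; completed 2023-06-27, before the deadline.
Step 2: 39 days after 2023-07-23 (end of the 26-day hold period, which began when first notice of loss is given on 2023-06-27) is 2023-08-31; 2023-07-27 is within that limit.
Step 3: 38 days after 2023-07-27 (when the sworn proof of loss is submitted) is 2023-09-03; 2023-08-03 is within that limit.
Step 4: the earliest permitted date is 37 days after 2023-06-27 (when first notice of loss is given), i.e. 2023-08-03; done 2023-08-06 — permitted.
Step 5: the window is 24–54 days after 2023-08-06 (when the property is made available), so 2023-08-30 through 2023-09-29; done 2023-09-28 — within the window.
Step 6: 70 days after 2023-08-06 (when the property is made available) is 2023-10-15; completed 2023-10-12, before the deadline.
Step 7: the earliest permitted date is 14 days after 2023-10-19 (end of the 7-day hold period, which began when the appraisal demand is filed on 2023-10-12), i.e. 2023-11-02; done 2023-11-03 — permitted.

Yes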